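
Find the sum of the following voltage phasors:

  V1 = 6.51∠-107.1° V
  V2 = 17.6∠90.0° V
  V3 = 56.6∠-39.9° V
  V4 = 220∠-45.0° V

Step 1 — Convert each phasor to rectangular form:
  V1 = 6.51·(cos(-107.1°) + j·sin(-107.1°)) = -1.914 - j6.222 V
  V2 = 17.6·(cos(90.0°) + j·sin(90.0°)) = 0 + j17.6 V
  V3 = 56.6·(cos(-39.9°) + j·sin(-39.9°)) = 43.42 - j36.31 V
  V4 = 220·(cos(-45.0°) + j·sin(-45.0°)) = 155.6 - j155.6 V
Step 2 — Sum components: V_total = 197.1 - j180.5 V.
Step 3 — Convert to polar: |V_total| = 267.2 V, ∠V_total = -42.5°.

V_total = 267.2∠-42.5° V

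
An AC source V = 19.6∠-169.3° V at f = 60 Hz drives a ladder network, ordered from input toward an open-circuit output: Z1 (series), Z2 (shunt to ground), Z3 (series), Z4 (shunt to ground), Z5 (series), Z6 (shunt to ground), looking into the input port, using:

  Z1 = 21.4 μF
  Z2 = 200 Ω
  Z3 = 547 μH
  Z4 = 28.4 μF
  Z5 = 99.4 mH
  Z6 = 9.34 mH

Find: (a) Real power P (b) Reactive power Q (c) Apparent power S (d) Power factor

Step 1 — Angular frequency: ω = 2π·f = 2π·60 = 377 rad/s.
Step 2 — Component impedances:
  Z1: Z = 1/(jωC) = -j/(ω·C) = 0 - j124 Ω
  Z2: Z = R = 200 Ω
  Z3: Z = jωL = j·377·0.000547 = 0 + j0.2062 Ω
  Z4: Z = 1/(jωC) = -j/(ω·C) = 0 - j93.4 Ω
  Z5: Z = jωL = j·377·0.0994 = 0 + j37.47 Ω
  Z6: Z = jωL = j·377·0.00934 = 0 + j3.521 Ω
Step 3 — Ladder network (open output): work backward from the far end, alternating series and parallel combinations. Z_in = 23.66 - j59.35 Ω = 63.9∠-68.3° Ω.
Step 4 — Source phasor: V = 19.6∠-169.3° V = -19.26 - j3.639 V.
Step 5 — Current: I = V / Z = -0.05872 - j0.3011 A = 0.3067∠-101.0° A.
Step 6 — Complex power: S = V·I* = 2.227 - j5.585 VA.
Step 7 — Real power: P = Re(S) = 2.227 W.
Step 8 — Reactive power: Q = Im(S) = -5.585 VAR.
Step 9 — Apparent power: |S| = 6.012 VA.
Step 10 — Power factor: PF = P/|S| = 0.3703 (leading).

(a) P = 2.227 W  (b) Q = -5.585 VAR  (c) S = 6.012 VA  (d) PF = 0.3703 (leading)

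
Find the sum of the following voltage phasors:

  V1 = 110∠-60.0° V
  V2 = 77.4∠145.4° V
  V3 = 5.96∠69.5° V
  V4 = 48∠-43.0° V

Step 1 — Convert each phasor to rectangular form:
  V1 = 110·(cos(-60.0°) + j·sin(-60.0°)) = 55 - j95.26 V
  V2 = 77.4·(cos(145.4°) + j·sin(145.4°)) = -63.71 + j43.95 V
  V3 = 5.96·(cos(69.5°) + j·sin(69.5°)) = 2.087 + j5.583 V
  V4 = 48·(cos(-43.0°) + j·sin(-43.0°)) = 35.1 - j32.74 V
Step 2 — Sum components: V_total = 28.48 - j78.47 V.
Step 3 — Convert to polar: |V_total| = 83.47 V, ∠V_total = -70.0°.

V_total = 83.47∠-70.0° V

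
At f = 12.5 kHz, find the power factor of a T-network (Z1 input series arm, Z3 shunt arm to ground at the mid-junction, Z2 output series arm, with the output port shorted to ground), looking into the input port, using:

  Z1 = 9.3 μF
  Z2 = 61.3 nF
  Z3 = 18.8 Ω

Step 1 — Angular frequency: ω = 2π·f = 2π·1.25e+04 = 7.854e+04 rad/s.
Step 2 — Component impedances:
  Z1: Z = 1/(jωC) = -j/(ω·C) = 0 - j1.369 Ω
  Z2: Z = 1/(jωC) = -j/(ω·C) = 0 - j207.7 Ω
  Z3: Z = R = 18.8 Ω
Step 3 — With the output port shorted to ground, the output series arm Z2 runs from the junction to ground; the shunt arm Z3 also runs from the junction to ground. They appear in parallel: Z3 || Z2 = 18.65 - j1.688 Ω.
Step 4 — Series with input arm Z1: Z_in = Z1 + (Z3 || Z2) = 18.65 - j3.057 Ω = 18.9∠-9.3° Ω.
Step 5 — Power factor: PF = cos(φ) = Re(Z)/|Z| = 18.65/18.9 = 0.9868.
Step 6 — Type: Im(Z) = -3.057 ⇒ leading (phase φ = -9.3°).

PF = 0.9868 (leading, φ = -9.3°)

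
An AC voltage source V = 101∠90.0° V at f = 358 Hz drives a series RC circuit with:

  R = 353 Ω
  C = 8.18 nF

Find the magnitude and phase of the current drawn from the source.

Step 1 — Angular frequency: ω = 2π·f = 2π·358 = 2249 rad/s.
Step 2 — Component impedances:
  R: Z = R = 353 Ω
  C: Z = 1/(jωC) = -j/(ω·C) = 0 - j5.435e+04 Ω
Step 3 — Series combination: Z_total = R + C = 353 - j5.435e+04 Ω = 5.435e+04∠-89.6° Ω.
Step 4 — Source phasor: V = 101∠90.0° V = 0 + j101 V.
Step 5 — Ohm's law: I = V / Z_total = (0 + j101) / (353 - j5.435e+04) = -0.001858 + j1.207e-05 A.
Step 6 — Convert to polar: |I| = 0.001858 A, ∠I = 179.6°.

I = 0.001858∠179.6° A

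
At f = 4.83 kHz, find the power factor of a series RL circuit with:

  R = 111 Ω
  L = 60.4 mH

Step 1 — Angular frequency: ω = 2π·f = 2π·4830 = 3.035e+04 rad/s.
Step 2 — Component impedances:
  R: Z = R = 111 Ω
  L: Z = jωL = j·3.035e+04·0.0604 = 0 + j1833 Ω
Step 3 — Series combination: Z_total = R + L = 111 + j1833 Ω = 1836∠86.5° Ω.
Step 4 — Power factor: PF = cos(φ) = Re(Z)/|Z| = 111/1836.36 = 0.06045.
Step 5 — Type: Im(Z) = 1833 ⇒ lagging (phase φ = 86.5°).

PF = 0.06045 (lagging, φ = 86.5°)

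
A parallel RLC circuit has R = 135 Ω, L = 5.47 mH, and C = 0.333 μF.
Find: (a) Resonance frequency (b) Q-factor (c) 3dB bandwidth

Step 1 — Resonance: ω₀ = 1/√(LC) = 1/√(0.00547·3.33e-07) = 2.343e+04 rad/s.
Step 2 — f₀ = ω₀/(2π) = 3729 Hz.
Step 3 — Parallel Q: Q = R/(ω₀L) = 135/(2.343e+04·0.00547) = 1.053.
Step 4 — Bandwidth: Δω = ω₀/Q = 2.224e+04 rad/s; BW = Δω/(2π) = 3540 Hz.

(a) f₀ = 3729 Hz  (b) Q = 1.053  (c) BW = 3540 Hz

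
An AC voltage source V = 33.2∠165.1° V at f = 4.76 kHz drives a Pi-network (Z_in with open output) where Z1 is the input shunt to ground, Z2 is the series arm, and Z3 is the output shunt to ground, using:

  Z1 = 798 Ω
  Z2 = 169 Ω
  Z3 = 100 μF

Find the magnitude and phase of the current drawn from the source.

Step 1 — Angular frequency: ω = 2π·f = 2π·4760 = 2.991e+04 rad/s.
Step 2 — Component impedances:
  Z1: Z = R = 798 Ω
  Z2: Z = R = 169 Ω
  Z3: Z = 1/(jωC) = -j/(ω·C) = 0 - j0.3344 Ω
Step 3 — With open output, the series arm Z2 and the output shunt Z3 appear in series to ground: Z2 + Z3 = 169 - j0.3344 Ω.
Step 4 — Parallel with input shunt Z1: Z_in = Z1 || (Z2 + Z3) = 139.5 - j0.2277 Ω = 139.5∠-0.1° Ω.
Step 5 — Source phasor: V = 33.2∠165.1° V = -32.08 + j8.537 V.
Step 6 — Ohm's law: I = V / Z_total = (-32.08 + j8.537) / (139.5 - j0.2277) = -0.2301 + j0.06084 A.
Step 7 — Convert to polar: |I| = 0.2381 A, ∠I = 165.2°.

I = 0.2381∠165.2° A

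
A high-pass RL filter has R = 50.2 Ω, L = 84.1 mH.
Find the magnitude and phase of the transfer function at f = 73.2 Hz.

Step 1 — Angular frequency: ω = 2π·73.2 = 459.9 rad/s.
Step 2 — Transfer function: H(jω) = jωL/(R + jωL).
Step 3 — Numerator jωL = j·38.68; denominator R + jωL = 50.2 + j38.68.
Step 4 — H = 0.3725 + j0.4835.
Step 5 — Magnitude: |H| = 0.6104 (-4.3 dB); phase: φ = 52.4°.

|H| = 0.6104 (-4.3 dB), φ = 52.4°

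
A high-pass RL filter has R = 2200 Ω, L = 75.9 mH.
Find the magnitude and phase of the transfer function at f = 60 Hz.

Step 1 — Angular frequency: ω = 2π·60 = 377 rad/s.
Step 2 — Transfer function: H(jω) = jωL/(R + jωL).
Step 3 — Numerator jωL = j·28.61; denominator R + jωL = 2200 + j28.61.
Step 4 — H = 0.0001691 + j0.013.
Step 5 — Magnitude: |H| = 0.01301 (-37.7 dB); phase: φ = 89.3°.

|H| = 0.01301 (-37.7 dB), φ = 89.3°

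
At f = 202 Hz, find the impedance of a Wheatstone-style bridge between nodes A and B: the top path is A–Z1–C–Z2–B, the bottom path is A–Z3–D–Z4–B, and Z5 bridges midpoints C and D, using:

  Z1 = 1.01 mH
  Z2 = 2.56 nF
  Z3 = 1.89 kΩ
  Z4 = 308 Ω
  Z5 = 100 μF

Step 1 — Angular frequency: ω = 2π·f = 2π·202 = 1269 rad/s.
Step 2 — Component impedances:
  Z1: Z = jωL = j·1269·0.00101 = 0 + j1.282 Ω
  Z2: Z = 1/(jωC) = -j/(ω·C) = 0 - j3.078e+05 Ω
  Z3: Z = R = 1890 Ω
  Z4: Z = R = 308 Ω
  Z5: Z = 1/(jωC) = -j/(ω·C) = 0 - j7.879 Ω
Step 3 — Bridge requires nodal analysis (the Z5 bridge couples midpoints C and D, so the two paths cannot be reduced to a simple series/parallel combination). Setting node B to ground and injecting 1 A at node A, the 3-node admittance system at A, C, D solves to V_A = Z_AB = 308 - j6.905 Ω = 308.1∠-1.3° Ω.

Z = 308 - j6.905 Ω = 308.1∠-1.3° Ω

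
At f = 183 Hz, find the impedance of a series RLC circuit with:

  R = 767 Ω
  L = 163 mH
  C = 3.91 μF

Step 1 — Angular frequency: ω = 2π·f = 2π·183 = 1150 rad/s.
Step 2 — Component impedances:
  R: Z = R = 767 Ω
  L: Z = jωL = j·1150·0.163 = 0 + j187.4 Ω
  C: Z = 1/(jωC) = -j/(ω·C) = 0 - j222.4 Ω
Step 3 — Series combination: Z_total = R + L + C = 767 - j35.01 Ω = 767.8∠-2.6° Ω.

Z = 767 - j35.01 Ω = 767.8∠-2.6° Ω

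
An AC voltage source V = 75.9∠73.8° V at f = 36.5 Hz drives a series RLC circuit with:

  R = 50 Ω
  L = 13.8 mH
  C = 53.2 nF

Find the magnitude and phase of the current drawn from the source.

Step 1 — Angular frequency: ω = 2π·f = 2π·36.5 = 229.3 rad/s.
Step 2 — Component impedances:
  R: Z = R = 50 Ω
  L: Z = jωL = j·229.3·0.0138 = 0 + j3.165 Ω
  C: Z = 1/(jωC) = -j/(ω·C) = 0 - j8.196e+04 Ω
Step 3 — Series combination: Z_total = R + L + C = 50 - j8.196e+04 Ω = 8.196e+04∠-90.0° Ω.
Step 4 — Source phasor: V = 75.9∠73.8° V = 21.18 + j72.89 V.
Step 5 — Ohm's law: I = V / Z_total = (21.18 + j72.89) / (50 - j8.196e+04) = -0.0008891 + j0.0002589 A.
Step 6 — Convert to polar: |I| = 0.0009261 A, ∠I = 163.8°.

I = 0.0009261∠163.8° A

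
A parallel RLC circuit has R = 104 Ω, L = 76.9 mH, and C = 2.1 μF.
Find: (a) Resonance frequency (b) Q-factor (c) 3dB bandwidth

Step 1 — Resonance: ω₀ = 1/√(LC) = 1/√(0.0769·2.1e-06) = 2488 rad/s.
Step 2 — f₀ = ω₀/(2π) = 396 Hz.
Step 3 — Parallel Q: Q = R/(ω₀L) = 104/(2488·0.0769) = 0.5435.
Step 4 — Bandwidth: Δω = ω₀/Q = 4579 rad/s; BW = Δω/(2π) = 728.7 Hz.

(a) f₀ = 396 Hz  (b) Q = 0.5435  (c) BW = 728.7 Hz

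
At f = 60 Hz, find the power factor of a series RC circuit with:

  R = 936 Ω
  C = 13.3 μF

Step 1 — Angular frequency: ω = 2π·f = 2π·60 = 377 rad/s.
Step 2 — Component impedances:
  R: Z = R = 936 Ω
  C: Z = 1/(jωC) = -j/(ω·C) = 0 - j199.4 Ω
Step 3 — Series combination: Z_total = R + C = 936 - j199.4 Ω = 957∠-12.0° Ω.
Step 4 — Power factor: PF = cos(φ) = Re(Z)/|Z| = 936/957.01 = 0.978.
Step 5 — Type: Im(Z) = -199.4 ⇒ leading (phase φ = -12.0°).

PF = 0.978 (leading, φ = -12.0°)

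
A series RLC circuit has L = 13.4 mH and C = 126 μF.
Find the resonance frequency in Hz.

Step 1 — Resonance condition Im(Z)=0 gives ω₀ = 1/√(LC).
Step 2 — ω₀ = 1/√(0.0134·0.000126) = 769.6 rad/s.
Step 3 — f₀ = ω₀/(2π) = 122.5 Hz.

f₀ = 122.5 Hz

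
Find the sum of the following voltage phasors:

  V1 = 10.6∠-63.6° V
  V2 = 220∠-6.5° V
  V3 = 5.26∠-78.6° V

Step 1 — Convert each phasor to rectangular form:
  V1 = 10.6·(cos(-63.6°) + j·sin(-63.6°)) = 4.713 - j9.495 V
  V2 = 220·(cos(-6.5°) + j·sin(-6.5°)) = 218.6 - j24.9 V
  V3 = 5.26·(cos(-78.6°) + j·sin(-78.6°)) = 1.04 - j5.156 V
Step 2 — Sum components: V_total = 224.3 - j39.56 V.
Step 3 — Convert to polar: |V_total| = 227.8 V, ∠V_total = -10.0°.

V_total = 227.8∠-10.0° V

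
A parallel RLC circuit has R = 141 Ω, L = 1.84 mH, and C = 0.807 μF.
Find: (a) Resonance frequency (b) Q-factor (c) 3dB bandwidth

Step 1 — Resonance: ω₀ = 1/√(LC) = 1/√(0.00184·8.07e-07) = 2.595e+04 rad/s.
Step 2 — f₀ = ω₀/(2π) = 4130 Hz.
Step 3 — Parallel Q: Q = R/(ω₀L) = 141/(2.595e+04·0.00184) = 2.953.
Step 4 — Bandwidth: Δω = ω₀/Q = 8788 rad/s; BW = Δω/(2π) = 1399 Hz.

(a) f₀ = 4130 Hz  (b) Q = 2.953  (c) BW = 1399 Hz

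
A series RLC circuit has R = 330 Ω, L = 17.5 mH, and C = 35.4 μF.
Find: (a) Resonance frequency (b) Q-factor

Step 1 — Resonance condition Im(Z)=0 gives ω₀ = 1/√(LC).
Step 2 — ω₀ = 1/√(0.0175·3.54e-05) = 1271 rad/s.
Step 3 — f₀ = ω₀/(2π) = 202.2 Hz.
Step 4 — Series Q: Q = ω₀L/R = 1271·0.0175/330 = 0.06738.

(a) f₀ = 202.2 Hz  (b) Q = 0.06738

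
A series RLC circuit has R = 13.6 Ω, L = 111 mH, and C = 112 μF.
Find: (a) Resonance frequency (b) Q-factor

Step 1 — Resonance condition Im(Z)=0 gives ω₀ = 1/√(LC).
Step 2 — ω₀ = 1/√(0.111·0.000112) = 283.6 rad/s.
Step 3 — f₀ = ω₀/(2π) = 45.14 Hz.
Step 4 — Series Q: Q = ω₀L/R = 283.6·0.111/13.6 = 2.315.

(a) f₀ = 45.14 Hz  (b) Q = 2.315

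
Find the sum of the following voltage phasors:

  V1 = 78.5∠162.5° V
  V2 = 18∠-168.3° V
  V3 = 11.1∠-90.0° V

Step 1 — Convert each phasor to rectangular form:
  V1 = 78.5·(cos(162.5°) + j·sin(162.5°)) = -74.87 + j23.61 V
  V2 = 18·(cos(-168.3°) + j·sin(-168.3°)) = -17.63 - j3.65 V
  V3 = 11.1·(cos(-90.0°) + j·sin(-90.0°)) = 0 - j11.1 V
Step 2 — Sum components: V_total = -92.49 + j8.855 V.
Step 3 — Convert to polar: |V_total| = 92.92 V, ∠V_total = 174.5°.

V_total = 92.92∠174.5° V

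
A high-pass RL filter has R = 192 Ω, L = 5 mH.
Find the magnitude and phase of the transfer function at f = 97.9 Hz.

Step 1 — Angular frequency: ω = 2π·97.9 = 615.1 rad/s.
Step 2 — Transfer function: H(jω) = jωL/(R + jωL).
Step 3 — Numerator jωL = j·3.076; denominator R + jωL = 192 + j3.076.
Step 4 — H = 0.0002565 + j0.01601.
Step 5 — Magnitude: |H| = 0.01602 (-35.9 dB); phase: φ = 89.1°.

|H| = 0.01602 (-35.9 dB), φ = 89.1°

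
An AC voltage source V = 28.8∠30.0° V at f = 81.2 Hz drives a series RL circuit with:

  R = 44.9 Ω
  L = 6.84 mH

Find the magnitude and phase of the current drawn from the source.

Step 1 — Angular frequency: ω = 2π·f = 2π·81.2 = 510.2 rad/s.
Step 2 — Component impedances:
  R: Z = R = 44.9 Ω
  L: Z = jωL = j·510.2·0.00684 = 0 + j3.49 Ω
Step 3 — Series combination: Z_total = R + L = 44.9 + j3.49 Ω = 45.04∠4.4° Ω.
Step 4 — Source phasor: V = 28.8∠30.0° V = 24.94 + j14.4 V.
Step 5 — Ohm's law: I = V / Z_total = (24.94 + j14.4) / (44.9 + j3.49) = 0.5769 + j0.2759 A.
Step 6 — Convert to polar: |I| = 0.6395 A, ∠I = 25.6°.

I = 0.6395∠25.6° A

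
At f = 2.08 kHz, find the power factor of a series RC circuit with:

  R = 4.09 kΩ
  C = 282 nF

Step 1 — Angular frequency: ω = 2π·f = 2π·2080 = 1.307e+04 rad/s.
Step 2 — Component impedances:
  R: Z = R = 4090 Ω
  C: Z = 1/(jωC) = -j/(ω·C) = 0 - j271.3 Ω
Step 3 — Series combination: Z_total = R + C = 4090 - j271.3 Ω = 4099∠-3.8° Ω.
Step 4 — Power factor: PF = cos(φ) = Re(Z)/|Z| = 4090/4099 = 0.9978.
Step 5 — Type: Im(Z) = -271.3 ⇒ leading (phase φ = -3.8°).

PF = 0.9978 (leading, φ = -3.8°)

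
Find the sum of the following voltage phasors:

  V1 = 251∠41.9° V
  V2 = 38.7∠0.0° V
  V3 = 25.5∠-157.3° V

Step 1 — Convert each phasor to rectangular form:
  V1 = 251·(cos(41.9°) + j·sin(41.9°)) = 186.8 + j167.6 V
  V2 = 38.7·(cos(0.0°) + j·sin(0.0°)) = 38.7 V
  V3 = 25.5·(cos(-157.3°) + j·sin(-157.3°)) = -23.52 - j9.841 V
Step 2 — Sum components: V_total = 202 + j157.8 V.
Step 3 — Convert to polar: |V_total| = 256.3 V, ∠V_total = 38.0°.

V_total = 256.3∠38.0° V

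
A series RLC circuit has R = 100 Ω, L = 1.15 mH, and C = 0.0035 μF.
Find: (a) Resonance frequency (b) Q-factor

Step 1 — Resonance condition Im(Z)=0 gives ω₀ = 1/√(LC).
Step 2 — ω₀ = 1/√(0.00115·3.5e-09) = 4.984e+05 rad/s.
Step 3 — f₀ = ω₀/(2π) = 7.933e+04 Hz.
Step 4 — Series Q: Q = ω₀L/R = 4.984e+05·0.00115/100 = 5.732.

(a) f₀ = 7.933e+04 Hz  (b) Q = 5.732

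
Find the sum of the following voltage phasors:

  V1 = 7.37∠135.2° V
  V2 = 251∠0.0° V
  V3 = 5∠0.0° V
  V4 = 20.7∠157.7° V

Step 1 — Convert each phasor to rectangular form:
  V1 = 7.37·(cos(135.2°) + j·sin(135.2°)) = -5.23 + j5.193 V
  V2 = 251·(cos(0.0°) + j·sin(0.0°)) = 251 V
  V3 = 5·(cos(0.0°) + j·sin(0.0°)) = 5 V
  V4 = 20.7·(cos(157.7°) + j·sin(157.7°)) = -19.15 + j7.855 V
Step 2 — Sum components: V_total = 231.6 + j13.05 V.
Step 3 — Convert to polar: |V_total| = 232 V, ∠V_total = 3.2°.

V_total = 232∠3.2° V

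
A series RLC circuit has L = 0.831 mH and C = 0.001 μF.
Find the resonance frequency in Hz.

Step 1 — Resonance condition Im(Z)=0 gives ω₀ = 1/√(LC).
Step 2 — ω₀ = 1/√(0.000831·1e-09) = 1.097e+06 rad/s.
Step 3 — f₀ = ω₀/(2π) = 1.746e+05 Hz.

f₀ = 1.746e+05 Hz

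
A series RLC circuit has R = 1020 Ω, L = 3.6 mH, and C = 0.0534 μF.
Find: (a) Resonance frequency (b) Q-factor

Step 1 — Resonance condition Im(Z)=0 gives ω₀ = 1/√(LC).
Step 2 — ω₀ = 1/√(0.0036·5.34e-08) = 7.212e+04 rad/s.
Step 3 — f₀ = ω₀/(2π) = 1.148e+04 Hz.
Step 4 — Series Q: Q = ω₀L/R = 7.212e+04·0.0036/1020 = 0.2546.

(a) f₀ = 1.148e+04 Hz  (b) Q = 0.2546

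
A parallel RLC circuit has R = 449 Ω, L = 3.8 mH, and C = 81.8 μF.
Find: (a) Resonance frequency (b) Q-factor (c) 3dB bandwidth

Step 1 — Resonance: ω₀ = 1/√(LC) = 1/√(0.0038·8.18e-05) = 1794 rad/s.
Step 2 — f₀ = ω₀/(2π) = 285.5 Hz.
Step 3 — Parallel Q: Q = R/(ω₀L) = 449/(1794·0.0038) = 65.88.
Step 4 — Bandwidth: Δω = ω₀/Q = 27.23 rad/s; BW = Δω/(2π) = 4.333 Hz.

(a) f₀ = 285.5 Hz  (b) Q = 65.88  (c) BW = 4.333 Hz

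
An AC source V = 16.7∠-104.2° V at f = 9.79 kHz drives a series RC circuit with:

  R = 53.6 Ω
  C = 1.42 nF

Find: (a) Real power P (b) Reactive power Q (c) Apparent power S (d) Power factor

Step 1 — Angular frequency: ω = 2π·f = 2π·9790 = 6.151e+04 rad/s.
Step 2 — Component impedances:
  R: Z = R = 53.6 Ω
  C: Z = 1/(jωC) = -j/(ω·C) = 0 - j1.145e+04 Ω
Step 3 — Series combination: Z_total = R + C = 53.6 - j1.145e+04 Ω = 1.145e+04∠-89.7° Ω.
Step 4 — Source phasor: V = 16.7∠-104.2° V = -4.097 - j16.19 V.
Step 5 — Current: I = V / Z = 0.001412 - j0.0003644 A = 0.001459∠-14.5° A.
Step 6 — Complex power: S = V·I* = 0.000114 - j0.02436 VA.
Step 7 — Real power: P = Re(S) = 0.000114 W.
Step 8 — Reactive power: Q = Im(S) = -0.02436 VAR.
Step 9 — Apparent power: |S| = 0.02436 VA.
Step 10 — Power factor: PF = P/|S| = 0.004682 (leading).

(a) P = 0.000114 W  (b) Q = -0.02436 VAR  (c) S = 0.02436 VA  (d) PF = 0.004682 (leading)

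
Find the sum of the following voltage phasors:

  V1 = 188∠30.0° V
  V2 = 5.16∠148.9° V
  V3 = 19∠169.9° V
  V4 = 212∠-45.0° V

Step 1 — Convert each phasor to rectangular form:
  V1 = 188·(cos(30.0°) + j·sin(30.0°)) = 162.8 + j94 V
  V2 = 5.16·(cos(148.9°) + j·sin(148.9°)) = -4.418 + j2.665 V
  V3 = 19·(cos(169.9°) + j·sin(169.9°)) = -18.71 + j3.332 V
  V4 = 212·(cos(-45.0°) + j·sin(-45.0°)) = 149.9 - j149.9 V
Step 2 — Sum components: V_total = 289.6 - j49.91 V.
Step 3 — Convert to polar: |V_total| = 293.9 V, ∠V_total = -9.8°.

V_total = 293.9∠-9.8° V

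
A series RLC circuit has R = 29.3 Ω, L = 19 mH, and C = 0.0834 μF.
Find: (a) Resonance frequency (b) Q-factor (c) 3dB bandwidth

Step 1 — Resonance: ω₀ = 1/√(LC) = 1/√(0.019·8.34e-08) = 2.512e+04 rad/s.
Step 2 — f₀ = ω₀/(2π) = 3998 Hz.
Step 3 — Series Q: Q = ω₀L/R = 2.512e+04·0.019/29.3 = 16.29.
Step 4 — Bandwidth: Δω = ω₀/Q = 1542 rad/s; BW = Δω/(2π) = 245.4 Hz.

(a) f₀ = 3998 Hz  (b) Q = 16.29  (c) BW = 245.4 Hz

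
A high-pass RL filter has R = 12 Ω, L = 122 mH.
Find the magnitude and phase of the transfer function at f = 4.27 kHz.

Step 1 — Angular frequency: ω = 2π·4270 = 2.683e+04 rad/s.
Step 2 — Transfer function: H(jω) = jωL/(R + jωL).
Step 3 — Numerator jωL = j·3273; denominator R + jωL = 12 + j3273.
Step 4 — H = 1 + j0.003666.
Step 5 — Magnitude: |H| = 1 (-0.0 dB); phase: φ = 0.2°.

|H| = 1 (-0.0 dB), φ = 0.2°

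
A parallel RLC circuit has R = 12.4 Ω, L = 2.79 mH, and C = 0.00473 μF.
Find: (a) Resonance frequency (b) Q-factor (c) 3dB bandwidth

Step 1 — Resonance: ω₀ = 1/√(LC) = 1/√(0.00279·4.73e-09) = 2.753e+05 rad/s.
Step 2 — f₀ = ω₀/(2π) = 4.381e+04 Hz.
Step 3 — Parallel Q: Q = R/(ω₀L) = 12.4/(2.753e+05·0.00279) = 0.01615.
Step 4 — Bandwidth: Δω = ω₀/Q = 1.705e+07 rad/s; BW = Δω/(2π) = 2.714e+06 Hz.

(a) f₀ = 4.381e+04 Hz  (b) Q = 0.01615  (c) BW = 2.714e+06 Hz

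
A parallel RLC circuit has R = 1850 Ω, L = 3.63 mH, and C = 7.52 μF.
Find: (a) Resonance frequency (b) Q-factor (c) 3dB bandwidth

Step 1 — Resonance: ω₀ = 1/√(LC) = 1/√(0.00363·7.52e-06) = 6053 rad/s.
Step 2 — f₀ = ω₀/(2π) = 963.3 Hz.
Step 3 — Parallel Q: Q = R/(ω₀L) = 1850/(6053·0.00363) = 84.2.
Step 4 — Bandwidth: Δω = ω₀/Q = 71.88 rad/s; BW = Δω/(2π) = 11.44 Hz.

(a) f₀ = 963.3 Hz  (b) Q = 84.2  (c) BW = 11.44 Hz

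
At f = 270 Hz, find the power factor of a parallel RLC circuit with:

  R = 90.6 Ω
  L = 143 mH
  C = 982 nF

Step 1 — Angular frequency: ω = 2π·f = 2π·270 = 1696 rad/s.
Step 2 — Component impedances:
  R: Z = R = 90.6 Ω
  L: Z = jωL = j·1696·0.143 = 0 + j242.6 Ω
  C: Z = 1/(jωC) = -j/(ω·C) = 0 - j600.3 Ω
Step 3 — Parallel combination: 1/Z_total = 1/R + 1/L + 1/C; Z_total = 86.33 + j19.21 Ω = 88.44∠12.5° Ω.
Step 4 — Power factor: PF = cos(φ) = Re(Z)/|Z| = 86.33/88.44 = 0.9761.
Step 5 — Type: Im(Z) = 19.21 ⇒ lagging (phase φ = 12.5°).

PF = 0.9761 (lagging, φ = 12.5°)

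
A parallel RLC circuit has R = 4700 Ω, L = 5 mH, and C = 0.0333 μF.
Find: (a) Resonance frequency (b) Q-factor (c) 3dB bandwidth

Step 1 — Resonance: ω₀ = 1/√(LC) = 1/√(0.005·3.33e-08) = 7.75e+04 rad/s.
Step 2 — f₀ = ω₀/(2π) = 1.233e+04 Hz.
Step 3 — Parallel Q: Q = R/(ω₀L) = 4700/(7.75e+04·0.005) = 12.13.
Step 4 — Bandwidth: Δω = ω₀/Q = 6389 rad/s; BW = Δω/(2π) = 1017 Hz.

(a) f₀ = 1.233e+04 Hz  (b) Q = 12.13  (c) BW = 1017 Hz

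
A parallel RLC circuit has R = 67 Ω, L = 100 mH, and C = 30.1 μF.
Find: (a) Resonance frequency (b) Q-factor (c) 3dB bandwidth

Step 1 — Resonance: ω₀ = 1/√(LC) = 1/√(0.1·3.01e-05) = 576.4 rad/s.
Step 2 — f₀ = ω₀/(2π) = 91.74 Hz.
Step 3 — Parallel Q: Q = R/(ω₀L) = 67/(576.4·0.1) = 1.162.
Step 4 — Bandwidth: Δω = ω₀/Q = 495.9 rad/s; BW = Δω/(2π) = 78.92 Hz.

(a) f₀ = 91.74 Hz  (b) Q = 1.162  (c) BW = 78.92 Hz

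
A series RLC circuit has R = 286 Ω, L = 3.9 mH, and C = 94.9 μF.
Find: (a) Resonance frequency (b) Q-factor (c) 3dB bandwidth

Step 1 — Resonance condition Im(Z)=0 gives ω₀ = 1/√(LC).
Step 2 — ω₀ = 1/√(0.0039·9.49e-05) = 1644 rad/s.
Step 3 — f₀ = ω₀/(2π) = 261.6 Hz.
Step 4 — Series Q: Q = ω₀L/R = 1644·0.0039/286 = 0.02241.
Step 5 — 3dB bandwidth: Δω = ω₀/Q = 7.333e+04 rad/s; BW = Δω/(2π) = 1.167e+04 Hz.

(a) f₀ = 261.6 Hz  (b) Q = 0.02241  (c) BW = 1.167e+04 Hz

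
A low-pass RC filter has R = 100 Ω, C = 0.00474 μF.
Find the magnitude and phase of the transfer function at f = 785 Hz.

Step 1 — Angular frequency: ω = 2π·785 = 4932 rad/s.
Step 2 — Transfer function: H(jω) = 1/(1 + jωRC).
Step 3 — Denominator: 1 + jωRC = 1 + j·4932·100·4.74e-09 = 1 + j0.002338.
Step 4 — H = 1 - j0.002338.
Step 5 — Magnitude: |H| = 1 (-0.0 dB); phase: φ = -0.1°.

|H| = 1 (-0.0 dB), φ = -0.1°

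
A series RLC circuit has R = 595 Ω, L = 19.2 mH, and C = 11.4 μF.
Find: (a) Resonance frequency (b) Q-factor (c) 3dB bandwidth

Step 1 — Resonance: ω₀ = 1/√(LC) = 1/√(0.0192·1.14e-05) = 2137 rad/s.
Step 2 — f₀ = ω₀/(2π) = 340.2 Hz.
Step 3 — Series Q: Q = ω₀L/R = 2137·0.0192/595 = 0.06897.
Step 4 — Bandwidth: Δω = ω₀/Q = 3.099e+04 rad/s; BW = Δω/(2π) = 4932 Hz.

(a) f₀ = 340.2 Hz  (b) Q = 0.06897  (c) BW = 4932 Hz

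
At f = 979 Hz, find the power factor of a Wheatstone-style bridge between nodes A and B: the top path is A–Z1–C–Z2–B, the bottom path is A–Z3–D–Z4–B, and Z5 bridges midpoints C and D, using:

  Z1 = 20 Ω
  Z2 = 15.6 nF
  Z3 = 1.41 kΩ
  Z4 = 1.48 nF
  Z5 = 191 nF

Step 1 — Angular frequency: ω = 2π·f = 2π·979 = 6151 rad/s.
Step 2 — Component impedances:
  Z1: Z = R = 20 Ω
  Z2: Z = 1/(jωC) = -j/(ω·C) = 0 - j1.042e+04 Ω
  Z3: Z = R = 1410 Ω
  Z4: Z = 1/(jωC) = -j/(ω·C) = 0 - j1.098e+05 Ω
  Z5: Z = 1/(jωC) = -j/(ω·C) = 0 - j851.1 Ω
Step 3 — Bridge requires nodal analysis (the Z5 bridge couples midpoints C and D, so the two paths cannot be reduced to a simple series/parallel combination). Setting node B to ground and injecting 1 A at node A, the 3-node admittance system at A, C, D solves to V_A = Z_AB = 21.68 - j9521 Ω = 9521∠-89.9° Ω.
Step 4 — Power factor: PF = cos(φ) = Re(Z)/|Z| = 21.675/9521.4 = 0.002276.
Step 5 — Type: Im(Z) = -9521 ⇒ leading (phase φ = -89.9°).

PF = 0.002276 (leading, φ = -89.9°)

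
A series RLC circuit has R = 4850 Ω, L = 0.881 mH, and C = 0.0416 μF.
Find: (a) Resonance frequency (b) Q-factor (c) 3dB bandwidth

Step 1 — Resonance: ω₀ = 1/√(LC) = 1/√(0.000881·4.16e-08) = 1.652e+05 rad/s.
Step 2 — f₀ = ω₀/(2π) = 2.629e+04 Hz.
Step 3 — Series Q: Q = ω₀L/R = 1.652e+05·0.000881/4850 = 0.03001.
Step 4 — Bandwidth: Δω = ω₀/Q = 5.505e+06 rad/s; BW = Δω/(2π) = 8.762e+05 Hz.

(a) f₀ = 2.629e+04 Hz  (b) Q = 0.03001  (c) BW = 8.762e+05 Hz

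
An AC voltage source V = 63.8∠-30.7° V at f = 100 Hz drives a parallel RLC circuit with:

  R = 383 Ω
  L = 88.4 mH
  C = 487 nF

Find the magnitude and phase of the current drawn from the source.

Step 1 — Angular frequency: ω = 2π·f = 2π·100 = 628.3 rad/s.
Step 2 — Component impedances:
  R: Z = R = 383 Ω
  L: Z = jωL = j·628.3·0.0884 = 0 + j55.54 Ω
  C: Z = 1/(jωC) = -j/(ω·C) = 0 - j3268 Ω
Step 3 — Parallel combination: 1/Z_total = 1/R + 1/L + 1/C; Z_total = 8.158 + j55.3 Ω = 55.9∠81.6° Ω.
Step 4 — Source phasor: V = 63.8∠-30.7° V = 54.86 - j32.57 V.
Step 5 — Ohm's law: I = V / Z_total = (54.86 - j32.57) / (8.158 + j55.3) = -0.4332 - j1.056 A.
Step 6 — Convert to polar: |I| = 1.141 A, ∠I = -112.3°.

I = 1.141∠-112.3° A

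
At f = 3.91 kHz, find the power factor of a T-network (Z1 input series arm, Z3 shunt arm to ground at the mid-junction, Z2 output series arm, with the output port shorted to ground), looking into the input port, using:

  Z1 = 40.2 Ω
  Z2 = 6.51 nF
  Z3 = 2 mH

Step 1 — Angular frequency: ω = 2π·f = 2π·3910 = 2.457e+04 rad/s.
Step 2 — Component impedances:
  Z1: Z = R = 40.2 Ω
  Z2: Z = 1/(jωC) = -j/(ω·C) = 0 - j6253 Ω
  Z3: Z = jωL = j·2.457e+04·0.002 = 0 + j49.13 Ω
Step 3 — With the output port shorted to ground, the output series arm Z2 runs from the junction to ground; the shunt arm Z3 also runs from the junction to ground. They appear in parallel: Z3 || Z2 = 0 + j49.52 Ω.
Step 4 — Series with input arm Z1: Z_in = Z1 + (Z3 || Z2) = 40.2 + j49.52 Ω = 63.79∠50.9° Ω.
Step 5 — Power factor: PF = cos(φ) = Re(Z)/|Z| = 40.2/63.79 = 0.6302.
Step 6 — Type: Im(Z) = 49.52 ⇒ lagging (phase φ = 50.9°).

PF = 0.6302 (lagging, φ = 50.9°)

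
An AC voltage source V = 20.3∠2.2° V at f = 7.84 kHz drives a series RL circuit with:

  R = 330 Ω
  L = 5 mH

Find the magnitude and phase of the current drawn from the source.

Step 1 — Angular frequency: ω = 2π·f = 2π·7840 = 4.926e+04 rad/s.
Step 2 — Component impedances:
  R: Z = R = 330 Ω
  L: Z = jωL = j·4.926e+04·0.005 = 0 + j246.3 Ω
Step 3 — Series combination: Z_total = R + L = 330 + j246.3 Ω = 411.8∠36.7° Ω.
Step 4 — Source phasor: V = 20.3∠2.2° V = 20.29 + j0.7793 V.
Step 5 — Ohm's law: I = V / Z_total = (20.29 + j0.7793) / (330 + j246.3) = 0.04061 - j0.02795 A.
Step 6 — Convert to polar: |I| = 0.0493 A, ∠I = -34.5°.

I = 0.0493∠-34.5° A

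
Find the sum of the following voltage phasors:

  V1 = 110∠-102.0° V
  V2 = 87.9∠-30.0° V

Step 1 — Convert each phasor to rectangular form:
  V1 = 110·(cos(-102.0°) + j·sin(-102.0°)) = -22.87 - j107.6 V
  V2 = 87.9·(cos(-30.0°) + j·sin(-30.0°)) = 76.12 - j43.95 V
Step 2 — Sum components: V_total = 53.25 - j151.5 V.
Step 3 — Convert to polar: |V_total| = 160.6 V, ∠V_total = -70.6°.

V_total = 160.6∠-70.6° V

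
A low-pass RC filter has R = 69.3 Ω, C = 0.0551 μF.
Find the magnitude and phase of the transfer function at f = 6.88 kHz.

Step 1 — Angular frequency: ω = 2π·6880 = 4.323e+04 rad/s.
Step 2 — Transfer function: H(jω) = 1/(1 + jωRC).
Step 3 — Denominator: 1 + jωRC = 1 + j·4.323e+04·69.3·5.51e-08 = 1 + j0.1651.
Step 4 — H = 0.9735 - j0.1607.
Step 5 — Magnitude: |H| = 0.9866 (-0.1 dB); phase: φ = -9.4°.

|H| = 0.9866 (-0.1 dB), φ = -9.4°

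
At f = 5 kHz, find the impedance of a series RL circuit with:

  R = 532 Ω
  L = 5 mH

Step 1 — Angular frequency: ω = 2π·f = 2π·5000 = 3.142e+04 rad/s.
Step 2 — Component impedances:
  R: Z = R = 532 Ω
  L: Z = jωL = j·3.142e+04·0.005 = 0 + j157.1 Ω
Step 3 — Series combination: Z_total = R + L = 532 + j157.1 Ω = 554.7∠16.4° Ω.

Z = 532 + j157.1 Ω = 554.7∠16.4° Ω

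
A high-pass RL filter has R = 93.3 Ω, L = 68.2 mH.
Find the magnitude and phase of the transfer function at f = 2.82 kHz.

Step 1 — Angular frequency: ω = 2π·2820 = 1.772e+04 rad/s.
Step 2 — Transfer function: H(jω) = jωL/(R + jωL).
Step 3 — Numerator jωL = j·1208; denominator R + jωL = 93.3 + j1208.
Step 4 — H = 0.9941 + j0.07675.
Step 5 — Magnitude: |H| = 0.997 (-0.0 dB); phase: φ = 4.4°.

|H| = 0.997 (-0.0 dB), φ = 4.4°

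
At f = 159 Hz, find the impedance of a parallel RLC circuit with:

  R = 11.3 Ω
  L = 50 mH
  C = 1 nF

Step 1 — Angular frequency: ω = 2π·f = 2π·159 = 999 rad/s.
Step 2 — Component impedances:
  R: Z = R = 11.3 Ω
  L: Z = jωL = j·999·0.05 = 0 + j49.95 Ω
  C: Z = 1/(jωC) = -j/(ω·C) = 0 - j1.001e+06 Ω
Step 3 — Parallel combination: 1/Z_total = 1/R + 1/L + 1/C; Z_total = 10.75 + j2.432 Ω = 11.02∠12.7° Ω.

Z = 10.75 + j2.432 Ω = 11.02∠12.7° Ω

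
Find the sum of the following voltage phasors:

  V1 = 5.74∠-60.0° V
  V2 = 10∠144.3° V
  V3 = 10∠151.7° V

Step 1 — Convert each phasor to rectangular form:
  V1 = 5.74·(cos(-60.0°) + j·sin(-60.0°)) = 2.87 - j4.971 V
  V2 = 10·(cos(144.3°) + j·sin(144.3°)) = -8.121 + j5.835 V
  V3 = 10·(cos(151.7°) + j·sin(151.7°)) = -8.805 + j4.741 V
Step 2 — Sum components: V_total = -14.06 + j5.605 V.
Step 3 — Convert to polar: |V_total| = 15.13 V, ∠V_total = 158.3°.

V_total = 15.13∠158.3° V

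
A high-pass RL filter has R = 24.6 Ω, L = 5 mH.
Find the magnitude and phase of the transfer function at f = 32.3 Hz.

Step 1 — Angular frequency: ω = 2π·32.3 = 202.9 rad/s.
Step 2 — Transfer function: H(jω) = jωL/(R + jωL).
Step 3 — Numerator jωL = j·1.015; denominator R + jωL = 24.6 + j1.015.
Step 4 — H = 0.001699 + j0.04118.
Step 5 — Magnitude: |H| = 0.04121 (-27.7 dB); phase: φ = 87.6°.

|H| = 0.04121 (-27.7 dB), φ = 87.6°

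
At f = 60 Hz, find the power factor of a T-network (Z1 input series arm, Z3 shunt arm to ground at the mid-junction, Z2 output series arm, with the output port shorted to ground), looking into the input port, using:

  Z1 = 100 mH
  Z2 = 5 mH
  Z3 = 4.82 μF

Step 1 — Angular frequency: ω = 2π·f = 2π·60 = 377 rad/s.
Step 2 — Component impedances:
  Z1: Z = jωL = j·377·0.1 = 0 + j37.7 Ω
  Z2: Z = jωL = j·377·0.005 = 0 + j1.885 Ω
  Z3: Z = 1/(jωC) = -j/(ω·C) = 0 - j550.3 Ω
Step 3 — With the output port shorted to ground, the output series arm Z2 runs from the junction to ground; the shunt arm Z3 also runs from the junction to ground. They appear in parallel: Z3 || Z2 = 0 + j1.891 Ω.
Step 4 — Series with input arm Z1: Z_in = Z1 + (Z3 || Z2) = 0 + j39.59 Ω = 39.59∠90.0° Ω.
Step 5 — Power factor: PF = cos(φ) = Re(Z)/|Z| = 0/39.59 = 0.
Step 6 — Type: Im(Z) = 39.59 ⇒ lagging (phase φ = 90.0°).

PF = 0 (lagging, φ = 90.0°)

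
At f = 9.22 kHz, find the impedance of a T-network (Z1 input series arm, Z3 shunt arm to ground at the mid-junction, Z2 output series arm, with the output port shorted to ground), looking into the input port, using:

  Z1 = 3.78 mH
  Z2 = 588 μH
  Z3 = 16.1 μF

Step 1 — Angular frequency: ω = 2π·f = 2π·9220 = 5.793e+04 rad/s.
Step 2 — Component impedances:
  Z1: Z = jωL = j·5.793e+04·0.00378 = 0 + j219 Ω
  Z2: Z = jωL = j·5.793e+04·0.000588 = 0 + j34.06 Ω
  Z3: Z = 1/(jωC) = -j/(ω·C) = 0 - j1.072 Ω
Step 3 — With the output port shorted to ground, the output series arm Z2 runs from the junction to ground; the shunt arm Z3 also runs from the junction to ground. They appear in parallel: Z3 || Z2 = 0 - j1.107 Ω.
Step 4 — Series with input arm Z1: Z_in = Z1 + (Z3 || Z2) = 0 + j217.9 Ω = 217.9∠90.0° Ω.

Z = 0 + j217.9 Ω = 217.9∠90.0° Ω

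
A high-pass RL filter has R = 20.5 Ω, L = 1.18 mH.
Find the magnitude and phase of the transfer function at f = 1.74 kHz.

Step 1 — Angular frequency: ω = 2π·1740 = 1.093e+04 rad/s.
Step 2 — Transfer function: H(jω) = jωL/(R + jωL).
Step 3 — Numerator jωL = j·12.9; denominator R + jωL = 20.5 + j12.9.
Step 4 — H = 0.2837 + j0.4508.
Step 5 — Magnitude: |H| = 0.5326 (-5.5 dB); phase: φ = 57.8°.

|H| = 0.5326 (-5.5 dB), φ = 57.8°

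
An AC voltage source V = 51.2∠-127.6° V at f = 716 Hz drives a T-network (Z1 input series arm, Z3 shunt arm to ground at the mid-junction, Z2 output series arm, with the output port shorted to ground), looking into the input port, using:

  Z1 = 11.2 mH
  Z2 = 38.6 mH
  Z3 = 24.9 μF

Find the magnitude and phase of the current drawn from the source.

Step 1 — Angular frequency: ω = 2π·f = 2π·716 = 4499 rad/s.
Step 2 — Component impedances:
  Z1: Z = jωL = j·4499·0.0112 = 0 + j50.39 Ω
  Z2: Z = jωL = j·4499·0.0386 = 0 + j173.7 Ω
  Z3: Z = 1/(jωC) = -j/(ω·C) = 0 - j8.927 Ω
Step 3 — With the output port shorted to ground, the output series arm Z2 runs from the junction to ground; the shunt arm Z3 also runs from the junction to ground. They appear in parallel: Z3 || Z2 = 0 - j9.411 Ω.
Step 4 — Series with input arm Z1: Z_in = Z1 + (Z3 || Z2) = 0 + j40.98 Ω = 40.98∠90.0° Ω.
Step 5 — Source phasor: V = 51.2∠-127.6° V = -31.24 - j40.57 V.
Step 6 — Ohm's law: I = V / Z_total = (-31.24 - j40.57) / (0 + j40.98) = -0.99 + j0.7624 A.
Step 7 — Convert to polar: |I| = 1.25 A, ∠I = 142.4°.

I = 1.25∠142.4° A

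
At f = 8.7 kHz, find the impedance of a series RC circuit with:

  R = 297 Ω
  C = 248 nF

Step 1 — Angular frequency: ω = 2π·f = 2π·8700 = 5.466e+04 rad/s.
Step 2 — Component impedances:
  R: Z = R = 297 Ω
  C: Z = 1/(jωC) = -j/(ω·C) = 0 - j73.76 Ω
Step 3 — Series combination: Z_total = R + C = 297 - j73.76 Ω = 306∠-13.9° Ω.

Z = 297 - j73.76 Ω = 306∠-13.9° Ω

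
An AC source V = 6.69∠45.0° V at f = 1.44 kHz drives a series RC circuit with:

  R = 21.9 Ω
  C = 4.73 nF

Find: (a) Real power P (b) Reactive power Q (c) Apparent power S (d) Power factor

Step 1 — Angular frequency: ω = 2π·f = 2π·1440 = 9048 rad/s.
Step 2 — Component impedances:
  R: Z = R = 21.9 Ω
  C: Z = 1/(jωC) = -j/(ω·C) = 0 - j2.337e+04 Ω
Step 3 — Series combination: Z_total = R + C = 21.9 - j2.337e+04 Ω = 2.337e+04∠-89.9° Ω.
Step 4 — Source phasor: V = 6.69∠45.0° V = 4.731 + j4.731 V.
Step 5 — Current: I = V / Z = -0.0002023 + j0.0002026 A = 0.0002863∠134.9° A.
Step 6 — Complex power: S = V·I* = 1.795e-06 - j0.001915 VA.
Step 7 — Real power: P = Re(S) = 1.795e-06 W.
Step 8 — Reactive power: Q = Im(S) = -0.001915 VAR.
Step 9 — Apparent power: |S| = 0.001915 VA.
Step 10 — Power factor: PF = P/|S| = 0.0009372 (leading).

(a) P = 1.795e-06 W  (b) Q = -0.001915 VAR  (c) S = 0.001915 VA  (d) PF = 0.0009372 (leading)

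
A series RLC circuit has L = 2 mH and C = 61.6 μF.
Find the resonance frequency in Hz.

Step 1 — Resonance condition Im(Z)=0 gives ω₀ = 1/√(LC).
Step 2 — ω₀ = 1/√(0.002·6.16e-05) = 2849 rad/s.
Step 3 — f₀ = ω₀/(2π) = 453.4 Hz.

f₀ = 453.4 Hz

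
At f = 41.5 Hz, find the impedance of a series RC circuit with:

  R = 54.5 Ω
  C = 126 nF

Step 1 — Angular frequency: ω = 2π·f = 2π·41.5 = 260.8 rad/s.
Step 2 — Component impedances:
  R: Z = R = 54.5 Ω
  C: Z = 1/(jωC) = -j/(ω·C) = 0 - j3.044e+04 Ω
Step 3 — Series combination: Z_total = R + C = 54.5 - j3.044e+04 Ω = 3.044e+04∠-89.9° Ω.

Z = 54.5 - j3.044e+04 Ω = 3.044e+04∠-89.9° Ω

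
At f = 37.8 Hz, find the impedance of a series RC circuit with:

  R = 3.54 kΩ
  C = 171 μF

Step 1 — Angular frequency: ω = 2π·f = 2π·37.8 = 237.5 rad/s.
Step 2 — Component impedances:
  R: Z = R = 3540 Ω
  C: Z = 1/(jωC) = -j/(ω·C) = 0 - j24.62 Ω
Step 3 — Series combination: Z_total = R + C = 3540 - j24.62 Ω = 3540∠-0.4° Ω.

Z = 3540 - j24.62 Ω = 3540∠-0.4° Ω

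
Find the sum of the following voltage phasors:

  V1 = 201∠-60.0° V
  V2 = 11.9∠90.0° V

Step 1 — Convert each phasor to rectangular form:
  V1 = 201·(cos(-60.0°) + j·sin(-60.0°)) = 100.5 - j174.1 V
  V2 = 11.9·(cos(90.0°) + j·sin(90.0°)) = 0 + j11.9 V
Step 2 — Sum components: V_total = 100.5 - j162.2 V.
Step 3 — Convert to polar: |V_total| = 190.8 V, ∠V_total = -58.2°.

V_total = 190.8∠-58.2° V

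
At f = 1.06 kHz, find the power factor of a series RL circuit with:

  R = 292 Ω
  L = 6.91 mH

Step 1 — Angular frequency: ω = 2π·f = 2π·1060 = 6660 rad/s.
Step 2 — Component impedances:
  R: Z = R = 292 Ω
  L: Z = jωL = j·6660·0.00691 = 0 + j46.02 Ω
Step 3 — Series combination: Z_total = R + L = 292 + j46.02 Ω = 295.6∠9.0° Ω.
Step 4 — Power factor: PF = cos(φ) = Re(Z)/|Z| = 292/295.6 = 0.9878.
Step 5 — Type: Im(Z) = 46.02 ⇒ lagging (phase φ = 9.0°).

PF = 0.9878 (lagging, φ = 9.0°)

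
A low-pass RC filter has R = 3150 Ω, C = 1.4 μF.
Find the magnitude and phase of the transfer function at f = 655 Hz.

Step 1 — Angular frequency: ω = 2π·655 = 4115 rad/s.
Step 2 — Transfer function: H(jω) = 1/(1 + jωRC).
Step 3 — Denominator: 1 + jωRC = 1 + j·4115·3150·1.4e-06 = 1 + j18.15.
Step 4 — H = 0.003027 - j0.05493.
Step 5 — Magnitude: |H| = 0.05502 (-25.2 dB); phase: φ = -86.8°.

|H| = 0.05502 (-25.2 dB), φ = -86.8°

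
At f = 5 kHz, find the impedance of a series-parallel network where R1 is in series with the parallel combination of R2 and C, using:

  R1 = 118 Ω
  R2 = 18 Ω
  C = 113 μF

Step 1 — Angular frequency: ω = 2π·f = 2π·5000 = 3.142e+04 rad/s.
Step 2 — Component impedances:
  R1: Z = R = 118 Ω
  R2: Z = R = 18 Ω
  C: Z = 1/(jωC) = -j/(ω·C) = 0 - j0.2817 Ω
Step 3 — Parallel branch: R2 || C = 1/(1/R2 + 1/C) = 0.004407 - j0.2816 Ω.
Step 4 — Series with R1: Z_total = R1 + (R2 || C) = 118 - j0.2816 Ω = 118∠-0.1° Ω.

Z = 118 - j0.2816 Ω = 118∠-0.1° Ω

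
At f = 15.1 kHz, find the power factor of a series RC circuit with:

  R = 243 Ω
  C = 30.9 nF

Step 1 — Angular frequency: ω = 2π·f = 2π·1.51e+04 = 9.488e+04 rad/s.
Step 2 — Component impedances:
  R: Z = R = 243 Ω
  C: Z = 1/(jωC) = -j/(ω·C) = 0 - j341.1 Ω
Step 3 — Series combination: Z_total = R + C = 243 - j341.1 Ω = 418.8∠-54.5° Ω.
Step 4 — Power factor: PF = cos(φ) = Re(Z)/|Z| = 243/418.8 = 0.5802.
Step 5 — Type: Im(Z) = -341.1 ⇒ leading (phase φ = -54.5°).

PF = 0.5802 (leading, φ = -54.5°)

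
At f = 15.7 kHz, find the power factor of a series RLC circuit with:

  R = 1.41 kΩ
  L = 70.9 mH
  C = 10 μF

Step 1 — Angular frequency: ω = 2π·f = 2π·1.57e+04 = 9.865e+04 rad/s.
Step 2 — Component impedances:
  R: Z = R = 1410 Ω
  L: Z = jωL = j·9.865e+04·0.0709 = 0 + j6994 Ω
  C: Z = 1/(jωC) = -j/(ω·C) = 0 - j1.014 Ω
Step 3 — Series combination: Z_total = R + L + C = 1410 + j6993 Ω = 7134∠78.6° Ω.
Step 4 — Power factor: PF = cos(φ) = Re(Z)/|Z| = 1410/7133.7 = 0.1977.
Step 5 — Type: Im(Z) = 6993 ⇒ lagging (phase φ = 78.6°).

PF = 0.1977 (lagging, φ = 78.6°)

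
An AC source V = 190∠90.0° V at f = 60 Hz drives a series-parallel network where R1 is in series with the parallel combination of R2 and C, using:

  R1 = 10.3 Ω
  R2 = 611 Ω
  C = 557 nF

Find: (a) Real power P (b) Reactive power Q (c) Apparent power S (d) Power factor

Step 1 — Angular frequency: ω = 2π·f = 2π·60 = 377 rad/s.
Step 2 — Component impedances:
  R1: Z = R = 10.3 Ω
  R2: Z = R = 611 Ω
  C: Z = 1/(jωC) = -j/(ω·C) = 0 - j4762 Ω
Step 3 — Parallel branch: R2 || C = 1/(1/R2 + 1/C) = 601.1 - j77.12 Ω.
Step 4 — Series with R1: Z_total = R1 + (R2 || C) = 611.4 - j77.12 Ω = 616.3∠-7.2° Ω.
Step 5 — Source phasor: V = 190∠90.0° V = 0 + j190 V.
Step 6 — Current: I = V / Z = -0.03858 + j0.3059 A = 0.3083∠97.2° A.
Step 7 — Complex power: S = V·I* = 58.12 - j7.331 VA.
Step 8 — Real power: P = Re(S) = 58.12 W.
Step 9 — Reactive power: Q = Im(S) = -7.331 VAR.
Step 10 — Apparent power: |S| = 58.58 VA.
Step 11 — Power factor: PF = P/|S| = 0.9921 (leading).

(a) P = 58.12 W  (b) Q = -7.331 VAR  (c) S = 58.58 VA  (d) PF = 0.9921 (leading)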